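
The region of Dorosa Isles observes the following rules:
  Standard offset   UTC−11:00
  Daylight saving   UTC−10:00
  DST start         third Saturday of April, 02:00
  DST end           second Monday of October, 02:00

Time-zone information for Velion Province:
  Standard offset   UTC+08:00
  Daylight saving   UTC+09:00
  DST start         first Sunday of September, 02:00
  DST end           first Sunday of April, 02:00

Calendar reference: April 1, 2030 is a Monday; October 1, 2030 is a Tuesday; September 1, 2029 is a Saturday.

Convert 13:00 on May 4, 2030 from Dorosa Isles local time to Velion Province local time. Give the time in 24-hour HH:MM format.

1 April 2030 is a Monday, so the first Saturday is April 6 and the third is April 20.
1 October 2030 is a Tuesday, so the first Monday is October 7 and the second is October 14.
May 4, 2030 falls between 20 April and 14 October, so daylight saving is in effect and Dorosa Isles is at UTC−10:00.
13:00 Dorosa Isles + 10h = 23:00 UTC.
1 September 2029 is a Saturday, so the first Sunday is September 2.
1 April 2030 is a Monday, so the first Sunday is April 7.
At the standard offset (UTC+08:00), 23:00 UTC + 8h = 07:00 Velion Province standard time (rolling into the next day, 5 May 2030).
The standard-time date in Velion Province, May 5, 2030, is outside the daylight-saving period (2 September 2029 – 7 April 2030), so Velion Province is on standard time, UTC+08:00.
23:00 UTC + 8h = 07:00 Velion Province (rolling into the next day, 5 May 2030).

07:00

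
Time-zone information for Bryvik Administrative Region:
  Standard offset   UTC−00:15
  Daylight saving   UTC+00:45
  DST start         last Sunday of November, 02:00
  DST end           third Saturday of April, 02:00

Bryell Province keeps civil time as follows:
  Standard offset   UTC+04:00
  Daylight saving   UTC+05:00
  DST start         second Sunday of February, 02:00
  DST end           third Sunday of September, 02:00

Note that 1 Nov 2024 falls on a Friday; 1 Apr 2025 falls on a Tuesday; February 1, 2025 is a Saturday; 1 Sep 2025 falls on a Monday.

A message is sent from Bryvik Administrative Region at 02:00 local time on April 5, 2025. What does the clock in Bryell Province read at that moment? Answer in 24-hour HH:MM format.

06:15

1 November 2024 is a Friday, so Sundays fall on 3, 10, 17, 24; the last is November 24.
1 April 2025 is a Tuesday, so the first Saturday is April 5 and the third is April 19.
Daylight saving runs 24 November 2024 – 19 April 2025; April 5, 2025 is inside that window, so Bryvik Administrative Region is at UTC+00:45.
02:00 Bryvik Administrative Region − 0h45m = 01:15 UTC.
1 February 2025 is a Saturday, so the first Sunday is February 2 and the second is February 9.
1 September 2025 is a Monday, so the first Sunday is September 7 and the third is September 21.
At the standard offset (UTC+04:00), 01:15 UTC + 4h = 05:15 Bryell Province standard time.
The standard-time date in Bryell Province, April 5, 2025, falls between 9 February and 21 September, so daylight saving is in effect and Bryell Province is at UTC+05:00.
01:15 UTC + 5h = 06:15 Bryell Province.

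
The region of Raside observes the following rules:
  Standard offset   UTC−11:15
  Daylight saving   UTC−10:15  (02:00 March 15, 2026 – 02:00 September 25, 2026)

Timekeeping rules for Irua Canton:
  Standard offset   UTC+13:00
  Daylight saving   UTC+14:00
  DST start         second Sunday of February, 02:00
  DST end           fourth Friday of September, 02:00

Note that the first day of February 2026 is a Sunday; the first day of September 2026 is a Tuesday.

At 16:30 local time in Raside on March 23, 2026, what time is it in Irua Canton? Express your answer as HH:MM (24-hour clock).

Daylight saving runs 15 March – 25 September; March 23, 2026 is inside that window, so Raside is at UTC−10:15.
16:30 Raside + 10h15m = 02:45 UTC (rolling into the next day, 24 March 2026).
1 February 2026 is a Sunday, so the first Sunday is February 1 and the second is February 8.
1 September 2026 is a Tuesday, so the first Friday is September 4 and the fourth is September 25.
At the standard offset (UTC+13:00), 02:45 UTC + 13h = 15:45 Irua Canton standard time.
The standard-time date in Irua Canton, March 24, 2026, lies within the daylight-saving period (8 February – 25 September), so Irua Canton is on daylight time, UTC+14:00.
02:45 UTC + 14h = 16:45 Irua Canton.

16:45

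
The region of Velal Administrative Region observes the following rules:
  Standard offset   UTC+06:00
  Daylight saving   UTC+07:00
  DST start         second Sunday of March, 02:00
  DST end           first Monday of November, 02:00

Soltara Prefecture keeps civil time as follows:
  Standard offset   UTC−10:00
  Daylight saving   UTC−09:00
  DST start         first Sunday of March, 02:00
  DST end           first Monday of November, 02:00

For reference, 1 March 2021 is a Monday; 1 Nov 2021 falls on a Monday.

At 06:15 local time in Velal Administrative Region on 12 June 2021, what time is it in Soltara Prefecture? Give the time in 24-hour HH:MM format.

1 March 2021 is a Monday, so the first Sunday is March 7 and the second is March 14.
1 November 2021 is a Monday, so the first Monday is November 1.
Daylight saving runs 14 March – 1 November; 12 June 2021 is inside that window, so Velal Administrative Region is at UTC+07:00.
06:15 Velal Administrative Region − 7h = 23:15 UTC (rolling into the previous day, 11 June 2021).
1 March 2021 is a Monday, so the first Sunday is March 7.
1 November 2021 is a Monday, so the first Monday is November 1.
At the standard offset (UTC−10:00), 23:15 UTC − 10h = 13:15 Soltara Prefecture standard time.
Daylight saving runs 7 March – 1 November; the standard-time date in Soltara Prefecture, 11 June 2021, is inside that window, so Soltara Prefecture is at UTC−09:00.
23:15 UTC − 9h = 14:15 Soltara Prefecture.

14:15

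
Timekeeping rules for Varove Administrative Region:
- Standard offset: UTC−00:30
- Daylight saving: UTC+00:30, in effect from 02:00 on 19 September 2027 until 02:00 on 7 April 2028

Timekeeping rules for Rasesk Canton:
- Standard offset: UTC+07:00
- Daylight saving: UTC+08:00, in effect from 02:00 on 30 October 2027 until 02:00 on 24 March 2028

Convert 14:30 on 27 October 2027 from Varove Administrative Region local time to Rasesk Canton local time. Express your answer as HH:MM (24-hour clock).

27 October 2027 falls between 19 September 2027 and 7 April 2028, so daylight saving is in effect and Varove Administrative Region is at UTC+00:30.
14:30 Varove Administrative Region − 0h30m = 14:00 UTC.
At the standard offset (UTC+07:00), 14:00 UTC + 7h = 21:00 Rasesk Canton standard time.
The standard-time date in Rasesk Canton, 27 October 2027, is outside the daylight-saving period (30 October 2027 – 24 March 2028), so Rasesk Canton is on standard time, UTC+07:00.
14:00 UTC + 7h = 21:00 Rasesk Canton.

21:00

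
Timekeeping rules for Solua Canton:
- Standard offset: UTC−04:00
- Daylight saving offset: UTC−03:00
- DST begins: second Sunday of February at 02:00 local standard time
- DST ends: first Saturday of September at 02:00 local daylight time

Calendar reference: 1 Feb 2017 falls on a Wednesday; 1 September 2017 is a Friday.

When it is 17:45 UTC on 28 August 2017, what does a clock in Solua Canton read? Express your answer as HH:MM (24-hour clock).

1 February 2017 is a Wednesday, so the first Sunday is February 5 and the second is February 12.
1 September 2017 is a Friday, so the first Saturday is September 2.
At the standard offset (UTC−04:00), 17:45 UTC − 4h = 13:45 Solua Canton standard time.
Daylight saving runs 12 February – 2 September; the standard-time date in Solua Canton, 28 August 2017, is inside that window, so Solua Canton is at UTC−03:00.
17:45 UTC − 3h = 14:45 local.

14:45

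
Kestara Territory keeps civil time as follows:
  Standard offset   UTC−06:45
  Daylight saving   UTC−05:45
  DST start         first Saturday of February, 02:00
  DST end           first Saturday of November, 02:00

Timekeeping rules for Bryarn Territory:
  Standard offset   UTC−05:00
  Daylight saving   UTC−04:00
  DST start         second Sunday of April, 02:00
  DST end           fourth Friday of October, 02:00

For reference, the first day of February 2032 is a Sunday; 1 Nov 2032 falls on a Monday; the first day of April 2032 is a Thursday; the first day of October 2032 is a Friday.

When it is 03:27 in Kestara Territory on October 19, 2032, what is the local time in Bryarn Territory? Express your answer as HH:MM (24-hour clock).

1 February 2032 is a Sunday, so the first Saturday is February 7.
1 November 2032 is a Monday, so the first Saturday is November 6.
October 19, 2032 lies within the daylight-saving period (7 February – 6 November), so Kestara Territory is on daylight time, UTC−05:45.
03:27 Kestara Territory + 5h45m = 09:12 UTC.
1 April 2032 is a Thursday, so the first Sunday is April 4 and the second is April 11.
1 October 2032 is a Friday, so the first Friday is October 1 and the fourth is October 22.
At the standard offset (UTC−05:00), 09:12 UTC − 5h = 04:12 Bryarn Territory standard time.
The standard-time date in Bryarn Territory, October 19, 2032, lies within the daylight-saving period (11 April – 22 October), so Bryarn Territory is on daylight time, UTC−04:00.
09:12 UTC − 4h = 05:12 Bryarn Territory.

05:12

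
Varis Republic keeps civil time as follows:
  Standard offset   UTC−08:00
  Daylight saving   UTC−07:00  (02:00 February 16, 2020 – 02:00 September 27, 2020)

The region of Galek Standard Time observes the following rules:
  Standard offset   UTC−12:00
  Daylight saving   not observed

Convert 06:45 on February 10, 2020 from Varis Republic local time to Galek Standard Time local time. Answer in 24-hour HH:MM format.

02:45

February 10, 2020 is outside the daylight-saving period (16 February – 27 September), so Varis Republic is on standard time, UTC−08:00.
06:45 Varis Republic + 8h = 14:45 UTC.
Galek Standard Time has no daylight saving, so its offset is UTC−12:00 year-round.
14:45 UTC − 12h = 02:45 Galek Standard Time.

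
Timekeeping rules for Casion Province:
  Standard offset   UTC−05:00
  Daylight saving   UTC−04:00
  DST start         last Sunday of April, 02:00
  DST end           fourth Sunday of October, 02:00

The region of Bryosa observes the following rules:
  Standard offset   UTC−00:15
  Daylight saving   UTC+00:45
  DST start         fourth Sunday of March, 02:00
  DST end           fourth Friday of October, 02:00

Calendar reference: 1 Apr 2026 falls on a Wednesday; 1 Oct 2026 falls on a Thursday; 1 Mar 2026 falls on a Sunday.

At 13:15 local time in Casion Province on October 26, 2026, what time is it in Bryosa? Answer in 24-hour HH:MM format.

18:00

1 April 2026 is a Wednesday, so Sundays fall on 5, 12, 19, 26; the last is April 26.
1 October 2026 is a Thursday, so the first Sunday is October 4 and the fourth is October 25.
Daylight saving runs 26 April – 25 October; October 26, 2026 is outside that window, so Casion Province is on standard time at UTC−05:00.
13:15 Casion Province + 5h = 18:15 UTC.
1 March 2026 is a Sunday, so the first Sunday is March 1 and the fourth is March 22.
1 October 2026 is a Thursday, so the first Friday is October 2 and the fourth is October 23.
At the standard offset (UTC−00:15), 18:15 UTC − 0h15m = 18:00 Bryosa standard time.
The standard-time date in Bryosa, October 26, 2026, is outside the daylight-saving period (22 March – 23 October), so Bryosa is on standard time, UTC−00:15.
18:15 UTC − 0h15m = 18:00 Bryosa.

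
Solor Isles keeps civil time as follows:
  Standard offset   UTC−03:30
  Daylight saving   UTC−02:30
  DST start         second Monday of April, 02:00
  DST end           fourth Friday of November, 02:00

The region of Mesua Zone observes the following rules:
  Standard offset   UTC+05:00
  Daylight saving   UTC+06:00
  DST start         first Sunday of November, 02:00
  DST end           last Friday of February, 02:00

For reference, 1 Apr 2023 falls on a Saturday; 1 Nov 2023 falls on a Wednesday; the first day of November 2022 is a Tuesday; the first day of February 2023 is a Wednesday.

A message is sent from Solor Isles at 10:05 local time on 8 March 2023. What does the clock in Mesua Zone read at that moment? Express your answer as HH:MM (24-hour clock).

18:35

1 April 2023 is a Saturday, so the first Monday is April 3 and the second is April 10.
1 November 2023 is a Wednesday, so the first Friday is November 3 and the fourth is November 24.
8 March 2023 does not fall between 10 April and 24 November, so daylight saving is not in effect and Solor Isles is at UTC−03:30.
10:05 Solor Isles + 3h30m = 13:35 UTC.
1 November 2022 is a Tuesday, so the first Sunday is November 6.
1 February 2023 is a Wednesday, so Fridays fall on 3, 10, 17, 24; the last is February 24.
At the standard offset (UTC+05:00), 13:35 UTC + 5h = 18:35 Mesua Zone standard time.
The standard-time date in Mesua Zone, 8 March 2023, does not fall between 6 November 2022 and 24 February 2023, so daylight saving is not in effect and Mesua Zone is at UTC+05:00.
13:35 UTC + 5h = 18:35 Mesua Zone.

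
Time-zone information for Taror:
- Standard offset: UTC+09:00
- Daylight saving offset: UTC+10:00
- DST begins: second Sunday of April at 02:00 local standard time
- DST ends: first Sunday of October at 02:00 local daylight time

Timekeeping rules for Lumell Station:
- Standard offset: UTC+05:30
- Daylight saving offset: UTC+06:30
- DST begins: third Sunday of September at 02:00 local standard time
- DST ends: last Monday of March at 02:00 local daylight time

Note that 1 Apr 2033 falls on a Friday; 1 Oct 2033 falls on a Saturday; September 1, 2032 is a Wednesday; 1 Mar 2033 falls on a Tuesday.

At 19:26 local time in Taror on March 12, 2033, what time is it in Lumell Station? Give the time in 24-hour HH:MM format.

16:56

1 April 2033 is a Friday, so the first Sunday is April 3 and the second is April 10.
1 October 2033 is a Saturday, so the first Sunday is October 2.
March 12, 2033 is outside the daylight-saving period (10 April – 2 October), so Taror is on standard time, UTC+09:00.
19:26 Taror − 9h = 10:26 UTC.
1 September 2032 is a Wednesday, so the first Sunday is September 5 and the third is September 19.
1 March 2033 is a Tuesday, so Mondays fall on 7, 14, 21, 28; the last is March 28.
At the standard offset (UTC+05:30), 10:26 UTC + 5h30m = 15:56 Lumell Station standard time.
The standard-time date in Lumell Station, March 12, 2033, lies within the daylight-saving period (19 September 2032 – 28 March 2033), so Lumell Station is on daylight time, UTC+06:30.
10:26 UTC + 6h30m = 16:56 Lumell Station.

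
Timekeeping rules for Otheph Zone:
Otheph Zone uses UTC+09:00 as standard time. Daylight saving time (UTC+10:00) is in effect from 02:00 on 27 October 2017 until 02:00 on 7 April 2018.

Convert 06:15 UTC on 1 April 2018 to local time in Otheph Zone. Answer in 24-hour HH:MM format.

16:15

At the standard offset (UTC+09:00), 06:15 UTC + 9h = 15:15 Otheph Zone standard time.
The standard-time date in Otheph Zone, 1 April 2018, falls between 27 October 2017 and 7 April 2018, so daylight saving is in effect and Otheph Zone is at UTC+10:00.
06:15 UTC + 10h = 16:15 local.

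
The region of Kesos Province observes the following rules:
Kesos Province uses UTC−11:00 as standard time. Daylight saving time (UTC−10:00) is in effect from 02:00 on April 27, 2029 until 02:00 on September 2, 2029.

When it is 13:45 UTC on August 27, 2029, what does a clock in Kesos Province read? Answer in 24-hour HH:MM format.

03:45

At the standard offset (UTC−11:00), 13:45 UTC − 11h = 02:45 Kesos Province standard time.
The standard-time date in Kesos Province, August 27, 2029, falls between 27 April and 2 September, so daylight saving is in effect and Kesos Province is at UTC−10:00.
13:45 UTC − 10h = 03:45 local.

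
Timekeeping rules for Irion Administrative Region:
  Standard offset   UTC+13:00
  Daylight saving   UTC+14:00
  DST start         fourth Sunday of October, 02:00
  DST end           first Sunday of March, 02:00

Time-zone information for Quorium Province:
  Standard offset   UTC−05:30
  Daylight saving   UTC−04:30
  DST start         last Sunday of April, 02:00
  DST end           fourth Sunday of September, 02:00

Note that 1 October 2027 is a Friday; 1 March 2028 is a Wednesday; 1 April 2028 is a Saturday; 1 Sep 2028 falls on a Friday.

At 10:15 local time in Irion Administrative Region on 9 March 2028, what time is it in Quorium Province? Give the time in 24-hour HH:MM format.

1 October 2027 is a Friday, so the first Sunday is October 3 and the fourth is October 24.
1 March 2028 is a Wednesday, so the first Sunday is March 5.
Daylight saving runs 24 October 2027 – 5 March 2028; 9 March 2028 is outside that window, so Irion Administrative Region is on standard time at UTC+13:00.
10:15 Irion Administrative Region − 13h = 21:15 UTC (rolling into the previous day, 8 March 2028).
1 April 2028 is a Saturday, so Sundays fall on 2, 9, 16, 23, 30; the last is April 30.
1 September 2028 is a Friday, so the first Sunday is September 3 and the fourth is September 24.
At the standard offset (UTC−05:30), 21:15 UTC − 5h30m = 15:45 Quorium Province standard time.
The standard-time date in Quorium Province, 8 March 2028, is outside the daylight-saving period (30 April – 24 September), so Quorium Province is on standard time, UTC−05:30.
21:15 UTC − 5h30m = 15:45 Quorium Province.

15:45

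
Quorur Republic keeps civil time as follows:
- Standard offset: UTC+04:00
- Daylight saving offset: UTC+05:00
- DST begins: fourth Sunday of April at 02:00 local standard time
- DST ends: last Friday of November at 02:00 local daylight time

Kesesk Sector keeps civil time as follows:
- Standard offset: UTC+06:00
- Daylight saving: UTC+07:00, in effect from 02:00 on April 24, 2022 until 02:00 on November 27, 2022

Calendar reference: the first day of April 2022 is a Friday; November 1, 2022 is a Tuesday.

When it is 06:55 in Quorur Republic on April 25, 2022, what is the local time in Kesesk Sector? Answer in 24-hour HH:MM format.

08:55

1 April 2022 is a Friday, so the first Sunday is April 3 and the fourth is April 24.
1 November 2022 is a Tuesday, so Fridays fall on 4, 11, 18, 25; the last is November 25.
Daylight saving runs 24 April – 25 November; April 25, 2022 is inside that window, so Quorur Republic is at UTC+05:00.
06:55 Quorur Republic − 5h = 01:55 UTC.
At the standard offset (UTC+06:00), 01:55 UTC + 6h = 07:55 Kesesk Sector standard time.
The standard-time date in Kesesk Sector, April 25, 2022, lies within the daylight-saving period (24 April – 27 November), so Kesesk Sector is on daylight time, UTC+07:00.
01:55 UTC + 7h = 08:55 Kesesk Sector.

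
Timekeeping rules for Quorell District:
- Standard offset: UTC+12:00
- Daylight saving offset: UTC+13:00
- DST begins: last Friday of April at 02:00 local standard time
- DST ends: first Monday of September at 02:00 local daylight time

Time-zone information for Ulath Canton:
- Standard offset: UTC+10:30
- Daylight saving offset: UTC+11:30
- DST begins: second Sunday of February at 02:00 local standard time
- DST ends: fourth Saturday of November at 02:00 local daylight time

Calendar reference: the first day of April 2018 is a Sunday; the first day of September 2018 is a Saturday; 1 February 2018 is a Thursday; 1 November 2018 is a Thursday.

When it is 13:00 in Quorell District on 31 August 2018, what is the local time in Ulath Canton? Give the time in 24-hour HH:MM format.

1 April 2018 is a Sunday, so Fridays fall on 6, 13, 20, 27; the last is April 27.
1 September 2018 is a Saturday, so the first Monday is September 3.
31 August 2018 falls between 27 April and 3 September, so daylight saving is in effect and Quorell District is at UTC+13:00.
13:00 Quorell District − 13h = 00:00 UTC.
1 February 2018 is a Thursday, so the first Sunday is February 4 and the second is February 11.
1 November 2018 is a Thursday, so the first Saturday is November 3 and the fourth is November 24.
At the standard offset (UTC+10:30), 00:00 UTC + 10h30m = 10:30 Ulath Canton standard time.
The standard-time date in Ulath Canton, 31 August 2018, lies within the daylight-saving period (11 February – 24 November), so Ulath Canton is on daylight time, UTC+11:30.
00:00 UTC + 11h30m = 11:30 Ulath Canton.

11:30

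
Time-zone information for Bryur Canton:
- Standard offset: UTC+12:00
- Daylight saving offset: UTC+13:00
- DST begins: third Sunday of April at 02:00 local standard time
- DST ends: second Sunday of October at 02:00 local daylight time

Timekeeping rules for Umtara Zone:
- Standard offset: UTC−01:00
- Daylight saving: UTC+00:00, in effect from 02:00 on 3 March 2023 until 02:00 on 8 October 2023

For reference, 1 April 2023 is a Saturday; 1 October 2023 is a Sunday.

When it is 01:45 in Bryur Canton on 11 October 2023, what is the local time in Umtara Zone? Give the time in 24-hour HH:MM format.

1 April 2023 is a Saturday, so the first Sunday is April 2 and the third is April 16.
1 October 2023 is a Sunday, so the first Sunday is October 1 and the second is October 8.
Daylight saving runs 16 April – 8 October; 11 October 2023 is outside that window, so Bryur Canton is on standard time at UTC+12:00.
01:45 Bryur Canton − 12h = 13:45 UTC (rolling into the previous day, 10 October 2023).
At the standard offset (UTC−01:00), 13:45 UTC − 1h = 12:45 Umtara Zone standard time.
The standard-time date in Umtara Zone, 10 October 2023, does not fall between 3 March and 8 October, so daylight saving is not in effect and Umtara Zone is at UTC−01:00.
13:45 UTC − 1h = 12:45 Umtara Zone.

12:45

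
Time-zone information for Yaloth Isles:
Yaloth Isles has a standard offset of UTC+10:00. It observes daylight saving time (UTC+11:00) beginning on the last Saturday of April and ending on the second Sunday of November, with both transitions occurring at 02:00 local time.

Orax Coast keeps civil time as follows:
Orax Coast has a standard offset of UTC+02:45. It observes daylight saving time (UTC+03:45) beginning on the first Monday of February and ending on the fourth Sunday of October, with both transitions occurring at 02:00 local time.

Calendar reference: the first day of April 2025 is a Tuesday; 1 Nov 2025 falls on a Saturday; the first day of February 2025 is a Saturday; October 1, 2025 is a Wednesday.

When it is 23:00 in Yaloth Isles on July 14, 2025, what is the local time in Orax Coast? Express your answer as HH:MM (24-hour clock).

1 April 2025 is a Tuesday, so Saturdays fall on 5, 12, 19, 26; the last is April 26.
1 November 2025 is a Saturday, so the first Sunday is November 2 and the second is November 9.
July 14, 2025 lies within the daylight-saving period (26 April – 9 November), so Yaloth Isles is on daylight time, UTC+11:00.
23:00 Yaloth Isles − 11h = 12:00 UTC.
1 February 2025 is a Saturday, so the first Monday is February 3.
1 October 2025 is a Wednesday, so the first Sunday is October 5 and the fourth is October 26.
At the standard offset (UTC+02:45), 12:00 UTC + 2h45m = 14:45 Orax Coast standard time.
The standard-time date in Orax Coast, July 14, 2025, lies within the daylight-saving period (3 February – 26 October), so Orax Coast is on daylight time, UTC+03:45.
12:00 UTC + 3h45m = 15:45 Orax Coast.

15:45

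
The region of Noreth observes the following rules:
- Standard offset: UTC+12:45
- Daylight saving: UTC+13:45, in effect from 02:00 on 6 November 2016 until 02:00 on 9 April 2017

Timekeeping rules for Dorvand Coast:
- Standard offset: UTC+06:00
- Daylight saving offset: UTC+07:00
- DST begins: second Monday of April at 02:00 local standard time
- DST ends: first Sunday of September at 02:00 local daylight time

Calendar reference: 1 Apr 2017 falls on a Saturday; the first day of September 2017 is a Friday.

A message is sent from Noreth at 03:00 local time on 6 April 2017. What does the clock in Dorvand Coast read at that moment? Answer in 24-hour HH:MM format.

19:15

6 April 2017 falls between 6 November 2016 and 9 April 2017, so daylight saving is in effect and Noreth is at UTC+13:45.
03:00 Noreth − 13h45m = 13:15 UTC (rolling into the previous day, 5 April 2017).
1 April 2017 is a Saturday, so the first Monday is April 3 and the second is April 10.
1 September 2017 is a Friday, so the first Sunday is September 3.
At the standard offset (UTC+06:00), 13:15 UTC + 6h = 19:15 Dorvand Coast standard time.
The standard-time date in Dorvand Coast, 5 April 2017, does not fall between 10 April and 3 September, so daylight saving is not in effect and Dorvand Coast is at UTC+06:00.
13:15 UTC + 6h = 19:15 Dorvand Coast.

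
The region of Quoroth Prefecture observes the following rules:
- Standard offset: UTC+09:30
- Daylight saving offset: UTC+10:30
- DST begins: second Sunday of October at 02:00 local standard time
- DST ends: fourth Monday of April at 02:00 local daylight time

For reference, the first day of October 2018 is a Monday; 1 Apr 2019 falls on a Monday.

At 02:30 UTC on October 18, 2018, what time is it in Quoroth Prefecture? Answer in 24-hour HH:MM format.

13:00

1 October 2018 is a Monday, so the first Sunday is October 7 and the second is October 14.
1 April 2019 is a Monday, so the first Monday is April 1 and the fourth is April 22.
At the standard offset (UTC+09:30), 02:30 UTC + 9h30m = 12:00 Quoroth Prefecture standard time.
Daylight saving runs 14 October 2018 – 22 April 2019; the standard-time date in Quoroth Prefecture, October 18, 2018, is inside that window, so Quoroth Prefecture is at UTC+10:30.
02:30 UTC + 10h30m = 13:00 local.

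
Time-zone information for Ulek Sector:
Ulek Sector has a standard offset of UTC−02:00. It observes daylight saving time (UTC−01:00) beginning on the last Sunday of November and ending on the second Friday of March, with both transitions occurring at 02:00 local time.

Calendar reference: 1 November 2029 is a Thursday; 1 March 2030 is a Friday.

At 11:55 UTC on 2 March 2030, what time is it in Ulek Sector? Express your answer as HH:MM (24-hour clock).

1 November 2029 is a Thursday, so Sundays fall on 4, 11, 18, 25; the last is November 25.
1 March 2030 is a Friday, so the first Friday is March 1 and the second is March 8.
At the standard offset (UTC−02:00), 11:55 UTC − 2h = 09:55 Ulek Sector standard time.
The standard-time date in Ulek Sector, 2 March 2030, lies within the daylight-saving period (25 November 2029 – 8 March 2030), so Ulek Sector is on daylight time, UTC−01:00.
11:55 UTC − 1h = 10:55 local.

10:55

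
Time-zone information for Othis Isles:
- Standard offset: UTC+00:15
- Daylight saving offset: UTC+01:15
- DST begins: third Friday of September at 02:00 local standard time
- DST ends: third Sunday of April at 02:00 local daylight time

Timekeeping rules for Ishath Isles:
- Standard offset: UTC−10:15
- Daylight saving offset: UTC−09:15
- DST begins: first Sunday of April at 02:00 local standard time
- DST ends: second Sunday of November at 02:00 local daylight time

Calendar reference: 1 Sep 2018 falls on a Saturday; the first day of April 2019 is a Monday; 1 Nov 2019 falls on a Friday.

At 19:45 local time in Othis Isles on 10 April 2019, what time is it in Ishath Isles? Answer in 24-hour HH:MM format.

09:15

1 September 2018 is a Saturday, so the first Friday is September 7 and the third is September 21.
1 April 2019 is a Monday, so the first Sunday is April 7 and the third is April 21.
10 April 2019 lies within the daylight-saving period (21 September 2018 – 21 April 2019), so Othis Isles is on daylight time, UTC+01:15.
19:45 Othis Isles − 1h15m = 18:30 UTC.
1 April 2019 is a Monday, so the first Sunday is April 7.
1 November 2019 is a Friday, so the first Sunday is November 3 and the second is November 10.
At the standard offset (UTC−10:15), 18:30 UTC − 10h15m = 08:15 Ishath Isles standard time.
Daylight saving runs 7 April – 10 November; the standard-time date in Ishath Isles, 10 April 2019, is inside that window, so Ishath Isles is at UTC−09:15.
18:30 UTC − 9h15m = 09:15 Ishath Isles.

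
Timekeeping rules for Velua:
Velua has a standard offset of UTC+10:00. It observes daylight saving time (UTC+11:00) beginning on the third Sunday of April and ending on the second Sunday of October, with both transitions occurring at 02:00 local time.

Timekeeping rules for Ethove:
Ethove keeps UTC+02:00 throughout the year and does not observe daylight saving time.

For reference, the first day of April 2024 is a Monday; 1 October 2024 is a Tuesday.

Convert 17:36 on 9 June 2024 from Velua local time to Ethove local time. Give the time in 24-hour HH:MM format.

1 April 2024 is a Monday, so the first Sunday is April 7 and the third is April 21.
1 October 2024 is a Tuesday, so the first Sunday is October 6 and the second is October 13.
9 June 2024 falls between 21 April and 13 October, so daylight saving is in effect and Velua is at UTC+11:00.
17:36 Velua − 11h = 06:36 UTC.
Ethove has no daylight saving, so its offset is UTC+02:00 year-round.
06:36 UTC + 2h = 08:36 Ethove.

08:36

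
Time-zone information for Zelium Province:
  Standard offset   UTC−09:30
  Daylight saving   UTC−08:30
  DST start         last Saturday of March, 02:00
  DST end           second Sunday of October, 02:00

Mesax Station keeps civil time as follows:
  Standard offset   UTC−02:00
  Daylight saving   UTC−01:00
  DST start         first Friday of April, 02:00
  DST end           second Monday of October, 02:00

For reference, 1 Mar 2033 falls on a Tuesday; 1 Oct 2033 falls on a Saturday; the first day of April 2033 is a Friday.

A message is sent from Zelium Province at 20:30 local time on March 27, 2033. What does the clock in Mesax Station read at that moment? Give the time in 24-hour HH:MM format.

03:00

1 March 2033 is a Tuesday, so Saturdays fall on 5, 12, 19, 26; the last is March 26.
1 October 2033 is a Saturday, so the first Sunday is October 2 and the second is October 9.
March 27, 2033 lies within the daylight-saving period (26 March – 9 October), so Zelium Province is on daylight time, UTC−08:30.
20:30 Zelium Province + 8h30m = 05:00 UTC (rolling into the next day, 28 March 2033).
1 April 2033 is a Friday, so the first Friday is April 1.
1 October 2033 is a Saturday, so the first Monday is October 3 and the second is October 10.
At the standard offset (UTC−02:00), 05:00 UTC − 2h = 03:00 Mesax Station standard time.
The standard-time date in Mesax Station, March 28, 2033, is outside the daylight-saving period (1 April – 10 October), so Mesax Station is on standard time, UTC−02:00.
05:00 UTC − 2h = 03:00 Mesax Station.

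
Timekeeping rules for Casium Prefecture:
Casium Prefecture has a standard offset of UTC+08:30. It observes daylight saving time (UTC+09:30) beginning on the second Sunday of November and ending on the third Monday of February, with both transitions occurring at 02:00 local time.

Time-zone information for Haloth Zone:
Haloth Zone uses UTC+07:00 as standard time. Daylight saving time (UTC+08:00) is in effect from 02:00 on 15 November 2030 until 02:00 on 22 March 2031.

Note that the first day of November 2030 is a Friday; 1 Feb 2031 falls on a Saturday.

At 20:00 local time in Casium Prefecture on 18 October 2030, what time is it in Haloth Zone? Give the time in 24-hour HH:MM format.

1 November 2030 is a Friday, so the first Sunday is November 3 and the second is November 10.
1 February 2031 is a Saturday, so the first Monday is February 3 and the third is February 17.
Daylight saving runs 10 November 2030 – 17 February 2031; 18 October 2030 is outside that window, so Casium Prefecture is on standard time at UTC+08:30.
20:00 Casium Prefecture − 8h30m = 11:30 UTC.
At the standard offset (UTC+07:00), 11:30 UTC + 7h = 18:30 Haloth Zone standard time.
The standard-time date in Haloth Zone, 18 October 2030, is outside the daylight-saving period (15 November 2030 – 22 March 2031), so Haloth Zone is on standard time, UTC+07:00.
11:30 UTC + 7h = 18:30 Haloth Zone.

18:30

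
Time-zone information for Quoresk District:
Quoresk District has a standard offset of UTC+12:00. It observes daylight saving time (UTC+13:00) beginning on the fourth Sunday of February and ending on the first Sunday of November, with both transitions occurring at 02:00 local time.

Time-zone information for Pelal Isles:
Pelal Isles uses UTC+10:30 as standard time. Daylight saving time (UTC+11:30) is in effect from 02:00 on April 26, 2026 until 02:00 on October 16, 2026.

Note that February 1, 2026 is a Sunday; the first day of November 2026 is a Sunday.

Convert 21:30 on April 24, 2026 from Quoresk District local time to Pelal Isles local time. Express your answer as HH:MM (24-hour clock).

1 February 2026 is a Sunday, so the first Sunday is February 1 and the fourth is February 22.
1 November 2026 is a Sunday, so the first Sunday is November 1.
April 24, 2026 falls between 22 February and 1 November, so daylight saving is in effect and Quoresk District is at UTC+13:00.
21:30 Quoresk District − 13h = 08:30 UTC.
At the standard offset (UTC+10:30), 08:30 UTC + 10h30m = 19:00 Pelal Isles standard time.
The standard-time date in Pelal Isles, April 24, 2026, does not fall between 26 April and 16 October, so daylight saving is not in effect and Pelal Isles is at UTC+10:30.
08:30 UTC + 10h30m = 19:00 Pelal Isles.

19:00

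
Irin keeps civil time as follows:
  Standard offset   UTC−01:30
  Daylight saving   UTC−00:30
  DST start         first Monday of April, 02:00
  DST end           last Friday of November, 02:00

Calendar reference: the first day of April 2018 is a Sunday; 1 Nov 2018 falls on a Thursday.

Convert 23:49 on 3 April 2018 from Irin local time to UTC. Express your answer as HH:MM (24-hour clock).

00:19

1 April 2018 is a Sunday, so the first Monday is April 2.
1 November 2018 is a Thursday, so Fridays fall on 2, 9, 16, 23, 30; the last is November 30.
3 April 2018 falls between 2 April and 30 November, so daylight saving is in effect and Irin is at UTC−00:30.
23:49 local + 0h30m = 00:19 UTC (rolling into the next day, 4 April 2018).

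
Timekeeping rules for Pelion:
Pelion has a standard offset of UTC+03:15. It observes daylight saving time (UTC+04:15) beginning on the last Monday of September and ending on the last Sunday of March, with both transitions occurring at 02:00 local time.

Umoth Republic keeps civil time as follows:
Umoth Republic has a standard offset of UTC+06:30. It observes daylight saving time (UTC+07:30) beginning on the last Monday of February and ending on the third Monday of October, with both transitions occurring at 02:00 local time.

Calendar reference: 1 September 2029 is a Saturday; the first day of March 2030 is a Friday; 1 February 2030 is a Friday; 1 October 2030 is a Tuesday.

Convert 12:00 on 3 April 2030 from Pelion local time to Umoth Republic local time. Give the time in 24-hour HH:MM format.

1 September 2029 is a Saturday, so Mondays fall on 3, 10, 17, 24; the last is September 24.
1 March 2030 is a Friday, so Sundays fall on 3, 10, 17, 24, 31; the last is March 31.
3 April 2030 does not fall between 24 September 2029 and 31 March 2030, so daylight saving is not in effect and Pelion is at UTC+03:15.
12:00 Pelion − 3h15m = 08:45 UTC.
1 February 2030 is a Friday, so Mondays fall on 4, 11, 18, 25; the last is February 25.
1 October 2030 is a Tuesday, so the first Monday is October 7 and the third is October 21.
At the standard offset (UTC+06:30), 08:45 UTC + 6h30m = 15:15 Umoth Republic standard time.
Daylight saving runs 25 February – 21 October; the standard-time date in Umoth Republic, 3 April 2030, is inside that window, so Umoth Republic is at UTC+07:30.
08:45 UTC + 7h30m = 16:15 Umoth Republic.

16:15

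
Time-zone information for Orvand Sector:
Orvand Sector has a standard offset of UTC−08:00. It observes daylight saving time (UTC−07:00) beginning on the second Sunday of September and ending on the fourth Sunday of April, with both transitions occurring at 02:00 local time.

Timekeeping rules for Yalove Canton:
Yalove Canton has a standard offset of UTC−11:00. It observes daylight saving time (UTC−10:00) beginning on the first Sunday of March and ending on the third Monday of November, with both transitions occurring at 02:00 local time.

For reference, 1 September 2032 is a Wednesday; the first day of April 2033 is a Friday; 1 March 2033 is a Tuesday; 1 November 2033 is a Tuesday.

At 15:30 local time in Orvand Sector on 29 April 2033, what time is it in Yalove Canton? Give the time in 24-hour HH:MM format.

13:30

1 September 2032 is a Wednesday, so the first Sunday is September 5 and the second is September 12.
1 April 2033 is a Friday, so the first Sunday is April 3 and the fourth is April 24.
Daylight saving runs 12 September 2032 – 24 April 2033; 29 April 2033 is outside that window, so Orvand Sector is on standard time at UTC−08:00.
15:30 Orvand Sector + 8h = 23:30 UTC.
1 March 2033 is a Tuesday, so the first Sunday is March 6.
1 November 2033 is a Tuesday, so the first Monday is November 7 and the third is November 21.
At the standard offset (UTC−11:00), 23:30 UTC − 11h = 12:30 Yalove Canton standard time.
Daylight saving runs 6 March – 21 November; the standard-time date in Yalove Canton, 29 April 2033, is inside that window, so Yalove Canton is at UTC−10:00.
23:30 UTC − 10h = 13:30 Yalove Canton.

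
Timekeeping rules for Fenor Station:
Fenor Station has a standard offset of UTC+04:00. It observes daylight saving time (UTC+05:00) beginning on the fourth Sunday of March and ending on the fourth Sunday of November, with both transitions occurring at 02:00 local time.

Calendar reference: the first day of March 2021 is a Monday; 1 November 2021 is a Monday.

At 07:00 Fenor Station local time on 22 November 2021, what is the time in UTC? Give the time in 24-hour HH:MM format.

1 March 2021 is a Monday, so the first Sunday is March 7 and the fourth is March 28.
1 November 2021 is a Monday, so the first Sunday is November 7 and the fourth is November 28.
22 November 2021 lies within the daylight-saving period (28 March – 28 November), so Fenor Station is on daylight time, UTC+05:00.
07:00 local − 5h = 02:00 UTC.

02:00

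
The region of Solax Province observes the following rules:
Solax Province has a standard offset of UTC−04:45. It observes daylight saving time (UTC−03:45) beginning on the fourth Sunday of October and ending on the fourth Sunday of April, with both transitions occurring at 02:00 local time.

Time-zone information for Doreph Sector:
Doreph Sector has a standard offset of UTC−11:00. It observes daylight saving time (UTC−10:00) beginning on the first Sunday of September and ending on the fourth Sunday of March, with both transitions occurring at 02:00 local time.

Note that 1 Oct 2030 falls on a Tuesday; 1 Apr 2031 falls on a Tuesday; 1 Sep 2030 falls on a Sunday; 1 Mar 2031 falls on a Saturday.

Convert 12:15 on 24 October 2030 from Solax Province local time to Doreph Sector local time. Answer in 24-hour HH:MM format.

07:00

1 October 2030 is a Tuesday, so the first Sunday is October 6 and the fourth is October 27.
1 April 2031 is a Tuesday, so the first Sunday is April 6 and the fourth is April 27.
Daylight saving runs 27 October 2030 – 27 April 2031; 24 October 2030 is outside that window, so Solax Province is on standard time at UTC−04:45.
12:15 Solax Province + 4h45m = 17:00 UTC.
1 September 2030 is a Sunday, so the first Sunday is September 1.
1 March 2031 is a Saturday, so the first Sunday is March 2 and the fourth is March 23.
At the standard offset (UTC−11:00), 17:00 UTC − 11h = 06:00 Doreph Sector standard time.
The standard-time date in Doreph Sector, 24 October 2030, falls between 1 September 2030 and 23 March 2031, so daylight saving is in effect and Doreph Sector is at UTC−10:00.
17:00 UTC − 10h = 07:00 Doreph Sector.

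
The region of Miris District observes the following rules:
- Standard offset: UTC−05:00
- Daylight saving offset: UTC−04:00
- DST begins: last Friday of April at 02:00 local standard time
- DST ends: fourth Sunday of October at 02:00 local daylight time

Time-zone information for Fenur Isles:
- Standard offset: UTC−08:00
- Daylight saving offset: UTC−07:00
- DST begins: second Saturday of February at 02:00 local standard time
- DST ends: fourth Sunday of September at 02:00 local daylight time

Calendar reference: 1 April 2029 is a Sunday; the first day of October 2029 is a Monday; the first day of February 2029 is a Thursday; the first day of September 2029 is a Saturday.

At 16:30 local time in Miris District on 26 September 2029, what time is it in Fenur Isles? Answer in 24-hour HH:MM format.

12:30

1 April 2029 is a Sunday, so Fridays fall on 6, 13, 20, 27; the last is April 27.
1 October 2029 is a Monday, so the first Sunday is October 7 and the fourth is October 28.
26 September 2029 lies within the daylight-saving period (27 April – 28 October), so Miris District is on daylight time, UTC−04:00.
16:30 Miris District + 4h = 20:30 UTC.
1 February 2029 is a Thursday, so the first Saturday is February 3 and the second is February 10.
1 September 2029 is a Saturday, so the first Sunday is September 2 and the fourth is September 23.
At the standard offset (UTC−08:00), 20:30 UTC − 8h = 12:30 Fenur Isles standard time.
Daylight saving runs 10 February – 23 September; the standard-time date in Fenur Isles, 26 September 2029, is outside that window, so Fenur Isles is on standard time at UTC−08:00.
20:30 UTC − 8h = 12:30 Fenur Isles.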